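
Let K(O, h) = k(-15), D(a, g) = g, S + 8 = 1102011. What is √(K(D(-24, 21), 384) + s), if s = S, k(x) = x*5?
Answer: 2*√275482 ≈ 1049.7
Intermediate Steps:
S = 1102003 (S = -8 + 1102011 = 1102003)
k(x) = 5*x
s = 1102003
K(O, h) = -75 (K(O, h) = 5*(-15) = -75)
√(K(D(-24, 21), 384) + s) = √(-75 + 1102003) = √1101928 = 2*√275482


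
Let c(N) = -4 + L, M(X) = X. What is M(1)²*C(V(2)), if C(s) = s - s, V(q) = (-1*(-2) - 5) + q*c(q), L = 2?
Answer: 0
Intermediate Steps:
c(N) = -2 (c(N) = -4 + 2 = -2)
V(q) = -3 - 2*q (V(q) = (-1*(-2) - 5) + q*(-2) = (2 - 5) - 2*q = -3 - 2*q)
C(s) = 0
M(1)²*C(V(2)) = 1²*0 = 1*0 = 0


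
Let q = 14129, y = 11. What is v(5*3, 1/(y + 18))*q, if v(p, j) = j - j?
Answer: 0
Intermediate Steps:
v(p, j) = 0
v(5*3, 1/(y + 18))*q = 0*14129 = 0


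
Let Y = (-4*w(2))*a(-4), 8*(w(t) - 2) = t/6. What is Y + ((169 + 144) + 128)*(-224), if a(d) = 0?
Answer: -98784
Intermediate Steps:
w(t) = 2 + t/48 (w(t) = 2 + (t/6)/8 = 2 + t/48)
Y = 0 (Y = -4*(2 + (1/48)*2)*0 = -4*(2 + 1/24)*0 = -4*49/24*0 = -49/6*0 = 0)
Y + ((169 + 144) + 128)*(-224) = 0 + ((169 + 144) + 128)*(-224) = 0 + (313 + 128)*(-224) = 0 + 441*(-224) = 0 - 98784 = -98784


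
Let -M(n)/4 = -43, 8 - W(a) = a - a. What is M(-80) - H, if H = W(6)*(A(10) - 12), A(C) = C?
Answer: 188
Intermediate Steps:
W(a) = 8 (W(a) = 8 - (a - a) = 8 - 1*0 = 8 + 0 = 8)
M(n) = 172 (M(n) = -4*(-43) = 172)
H = -16 (H = 8*(10 - 12) = 8*(-2) = -16)
M(-80) - H = 172 - 1*(-16) = 172 + 16 = 188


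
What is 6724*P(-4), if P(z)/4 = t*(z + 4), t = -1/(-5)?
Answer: 0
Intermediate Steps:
t = ⅕ (t = -1*(-⅕) = ⅕ ≈ 0.20000)
P(z) = 16/5 + 4*z/5 (P(z) = 4*((z + 4)/5) = 4*((4 + z)/5) = 4*(⅘ + z/5) = 16/5 + 4*z/5)
6724*P(-4) = 6724*(16/5 + (⅘)*(-4)) = 6724*(16/5 - 16/5) = 6724*0 = 0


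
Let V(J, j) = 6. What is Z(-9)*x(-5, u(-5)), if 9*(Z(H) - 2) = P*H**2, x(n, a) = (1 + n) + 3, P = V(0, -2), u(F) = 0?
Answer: -56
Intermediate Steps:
P = 6
x(n, a) = 4 + n
Z(H) = 2 + 2*H**2/3 (Z(H) = 2 + (6*H**2)/9 = 2 + 2*H**2/3)
Z(-9)*x(-5, u(-5)) = (2 + (2/3)*(-9)**2)*(4 - 5) = (2 + (2/3)*81)*(-1) = (2 + 54)*(-1) = 56*(-1) = -56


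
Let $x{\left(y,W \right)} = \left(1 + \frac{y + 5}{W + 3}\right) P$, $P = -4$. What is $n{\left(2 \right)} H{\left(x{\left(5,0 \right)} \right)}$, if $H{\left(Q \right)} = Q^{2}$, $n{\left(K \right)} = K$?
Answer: $\frac{5408}{9} \approx 600.89$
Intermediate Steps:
$x{\left(y,W \right)} = -4 - \frac{4 \left(5 + y\right)}{3 + W}$ ($x{\left(y,W \right)} = \left(1 + \frac{y + 5}{W + 3}\right) \left(-4\right) = \left(1 + \frac{5 + y}{3 + W}\right) \left(-4\right) = -4 - \frac{4 \left(5 + y\right)}{3 + W}$)
$n{\left(2 \right)} H{\left(x{\left(5,0 \right)} \right)} = 2 \left(\frac{4 \left(-8 - 0 - 5\right)}{3 + 0}\right)^{2} = 2 \left(\frac{4 \left(-8 + 0 - 5\right)}{3}\right)^{2} = 2 \left(4 \cdot \frac{1}{3} \left(-13\right)\right)^{2} = 2 \left(- \frac{52}{3}\right)^{2} = 2 \cdot \frac{2704}{9} = \frac{5408}{9}$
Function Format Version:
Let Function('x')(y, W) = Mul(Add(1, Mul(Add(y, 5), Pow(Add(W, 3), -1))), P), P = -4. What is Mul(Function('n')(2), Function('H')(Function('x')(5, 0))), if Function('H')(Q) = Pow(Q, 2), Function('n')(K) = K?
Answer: Rational(5408, 9) ≈ 600.89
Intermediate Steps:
Function('x')(y, W) = Add(-4, Mul(-4, Pow(Add(3, W), -1), Add(5, y))) (Function('x')(y, W) = Mul(Add(1, Mul(Add(y, 5), Pow(Add(W, 3), -1))), -4) = Mul(Add(1, Mul(Add(5, y), Pow(Add(3, W), -1))), -4) = Mul(Add(1, Mul(Pow(Add(3, W), -1), Add(5, y))), -4) = Add(-4, Mul(-4, Pow(Add(3, W), -1), Add(5, y))))
Mul(Function('n')(2), Function('H')(Function('x')(5, 0))) = Mul(2, Pow(Mul(4, Pow(Add(3, 0), -1), Add(-8, Mul(-1, 0), Mul(-1, 5))), 2)) = Mul(2, Pow(Mul(4, Pow(3, -1), Add(-8, 0, -5)), 2)) = Mul(2, Pow(Mul(4, Rational(1, 3), -13), 2)) = Mul(2, Pow(Rational(-52, 3), 2)) = Mul(2, Rational(2704, 9)) = Rational(5408, 9)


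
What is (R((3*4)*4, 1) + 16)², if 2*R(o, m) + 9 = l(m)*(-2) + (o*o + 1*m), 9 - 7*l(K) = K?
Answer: 66259600/49 ≈ 1.3522e+6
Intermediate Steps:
l(K) = 9/7 - K/7
R(o, m) = -81/14 + o²/2 + 9*m/14 (R(o, m) = -9/2 + ((9/7 - m/7)*(-2) + (o*o + 1*m))/2 = -9/2 + ((-18/7 + 2*m/7) + (o² + m))/2 = -9/2 + ((-18/7 + 2*m/7) + (m + o²))/2 = -9/2 + (-18/7 + o² + 9*m/7)/2 = -9/2 + (-9/7 + o²/2 + 9*m/14) = -81/14 + o²/2 + 9*m/14)
(R((3*4)*4, 1) + 16)² = ((-81/14 + ((3*4)*4)²/2 + (9/14)*1) + 16)² = ((-81/14 + (12*4)²/2 + 9/14) + 16)² = ((-81/14 + (½)*48² + 9/14) + 16)² = ((-81/14 + (½)*2304 + 9/14) + 16)² = ((-81/14 + 1152 + 9/14) + 16)² = (8028/7 + 16)² = (8140/7)² = 66259600/49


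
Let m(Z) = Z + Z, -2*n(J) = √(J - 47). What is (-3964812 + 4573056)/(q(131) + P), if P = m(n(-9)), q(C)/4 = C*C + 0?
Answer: 1739679214/196333283 + 50687*I*√14/196333283 ≈ 8.8608 + 0.00096598*I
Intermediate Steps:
q(C) = 4*C² (q(C) = 4*(C*C + 0) = 4*(C² + 0) = 4*C²)
n(J) = -√(-47 + J)/2 (n(J) = -√(J - 47)/2 = -√(-47 + J)/2)
m(Z) = 2*Z
P = -2*I*√14 (P = 2*(-√(-47 - 9)/2) = 2*(-I*√14) = -2*I*√14 ≈ -7.4833*I)
(-3964812 + 4573056)/(q(131) + P) = (-3964812 + 4573056)/(4*131² - 2*I*√14) = 608244/(4*17161 - 2*I*√14) = 608244/(68644 - 2*I*√14)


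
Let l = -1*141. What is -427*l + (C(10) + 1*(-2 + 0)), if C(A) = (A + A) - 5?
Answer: 60220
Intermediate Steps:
C(A) = -5 + 2*A (C(A) = 2*A - 5 = -5 + 2*A)
l = -141
-427*l + (C(10) + 1*(-2 + 0)) = -427*(-141) + ((-5 + 2*10) + 1*(-2 + 0)) = 60207 + ((-5 + 20) + 1*(-2)) = 60207 + (15 - 2) = 60207 + 13 = 60220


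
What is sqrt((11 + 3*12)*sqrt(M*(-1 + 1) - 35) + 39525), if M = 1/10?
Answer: sqrt(39525 + 47*I*sqrt(35)) ≈ 198.81 + 0.6993*I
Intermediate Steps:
M = 1/10 (M = 1*(1/10) = 1/10 ≈ 0.10000)
sqrt((11 + 3*12)*sqrt(M*(-1 + 1) - 35) + 39525) = sqrt((11 + 3*12)*sqrt((-1 + 1)/10 - 35) + 39525) = sqrt((11 + 36)*sqrt((1/10)*0 - 35) + 39525) = sqrt(47*sqrt(0 - 35) + 39525) = sqrt(47*sqrt(-35) + 39525) = sqrt(47*(I*sqrt(35)) + 39525) = sqrt(47*I*sqrt(35) + 39525) = sqrt(39525 + 47*I*sqrt(35))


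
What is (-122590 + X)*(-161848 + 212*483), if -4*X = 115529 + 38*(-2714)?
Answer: 7472477291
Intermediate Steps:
X = -12397/4 (X = -(115529 + 38*(-2714))/4 = -(115529 - 103132)/4 = -1/4*12397 = -12397/4 ≈ -3099.3)
(-122590 + X)*(-161848 + 212*483) = (-122590 - 12397/4)*(-161848 + 212*483) = -502757*(-161848 + 102396)/4 = -502757/4*(-59452) = 7472477291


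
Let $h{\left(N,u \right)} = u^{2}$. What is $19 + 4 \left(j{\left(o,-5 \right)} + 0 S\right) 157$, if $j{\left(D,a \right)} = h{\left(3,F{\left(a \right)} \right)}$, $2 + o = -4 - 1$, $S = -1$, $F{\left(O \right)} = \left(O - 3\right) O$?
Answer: $1004819$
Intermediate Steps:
$F{\left(O \right)} = O \left(-3 + O\right)$ ($F{\left(O \right)} = \left(-3 + O\right) O = O \left(-3 + O\right)$)
$o = -7$ ($o = -2 - 5 = -7$)
$j{\left(D,a \right)} = a^{2} \left(-3 + a\right)^{2}$ ($j{\left(D,a \right)} = \left(a \left(-3 + a\right)\right)^{2} = a^{2} \left(-3 + a\right)^{2}$)
$19 + 4 \left(j{\left(o,-5 \right)} + 0 S\right) 157 = 19 + 4 \left(\left(-5\right)^{2} \left(-3 - 5\right)^{2} + 0 \left(-1\right)\right) 157 = 19 + 4 \left(25 \left(-8\right)^{2} + 0\right) 157 = 19 + 4 \left(25 \cdot 64 + 0\right) 157 = 19 + 4 \left(1600 + 0\right) 157 = 19 + 4 \cdot 1600 \cdot 157 = 19 + 6400 \cdot 157 = 19 + 1004800 = 1004819$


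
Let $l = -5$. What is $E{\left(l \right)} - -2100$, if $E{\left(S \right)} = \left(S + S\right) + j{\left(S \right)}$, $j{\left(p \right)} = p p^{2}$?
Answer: $1965$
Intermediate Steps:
$j{\left(p \right)} = p^{3}$
$E{\left(S \right)} = S^{3} + 2 S$ ($E{\left(S \right)} = \left(S + S\right) + S^{3} = 2 S + S^{3} = S^{3} + 2 S$)
$E{\left(l \right)} - -2100 = - 5 \left(2 + \left(-5\right)^{2}\right) - -2100 = - 5 \left(2 + 25\right) + 2100 = \left(-5\right) 27 + 2100 = -135 + 2100 = 1965$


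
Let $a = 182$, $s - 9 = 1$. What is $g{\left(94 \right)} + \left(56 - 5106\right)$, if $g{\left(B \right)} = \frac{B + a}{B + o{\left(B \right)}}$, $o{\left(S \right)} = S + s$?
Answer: $- \frac{166604}{33} \approx -5048.6$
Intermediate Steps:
$s = 10$ ($s = 9 + 1 = 10$)
$o{\left(S \right)} = 10 + S$ ($o{\left(S \right)} = S + 10 = 10 + S$)
$g{\left(B \right)} = \frac{182 + B}{10 + 2 B}$ ($g{\left(B \right)} = \frac{B + 182}{B + \left(10 + B\right)} = \frac{182 + B}{10 + 2 B}$)
$g{\left(94 \right)} + \left(56 - 5106\right) = \frac{182 + 94}{2 \left(5 + 94\right)} + \left(56 - 5106\right) = \frac{1}{2} \cdot \frac{1}{99} \cdot 276 + \left(56 - 5106\right) = \frac{1}{2} \cdot \frac{1}{99} \cdot 276 - 5050 = \frac{46}{33} - 5050 = - \frac{166604}{33}$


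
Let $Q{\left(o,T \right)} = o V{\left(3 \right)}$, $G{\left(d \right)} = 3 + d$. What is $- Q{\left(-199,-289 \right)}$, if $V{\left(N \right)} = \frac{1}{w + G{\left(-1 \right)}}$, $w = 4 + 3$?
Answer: $\frac{199}{9} \approx 22.111$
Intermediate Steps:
$w = 7$
$V{\left(N \right)} = \frac{1}{9}$ ($V{\left(N \right)} = \frac{1}{7 + \left(3 - 1\right)} = \frac{1}{7 + 2} = \frac{1}{9}$)
$Q{\left(o,T \right)} = \frac{o}{9}$ ($Q{\left(o,T \right)} = o \frac{1}{9} = \frac{o}{9}$)
$- Q{\left(-199,-289 \right)} = - \frac{-199}{9} = \left(-1\right) \left(- \frac{199}{9}\right) = \frac{199}{9}$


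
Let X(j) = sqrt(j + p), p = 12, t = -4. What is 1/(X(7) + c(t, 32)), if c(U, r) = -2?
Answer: 2/15 + sqrt(19)/15 ≈ 0.42393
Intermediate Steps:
X(j) = sqrt(12 + j) (X(j) = sqrt(j + 12) = sqrt(12 + j))
1/(X(7) + c(t, 32)) = 1/(sqrt(12 + 7) - 2) = 1/(sqrt(19) - 2) = 1/(-2 + sqrt(19))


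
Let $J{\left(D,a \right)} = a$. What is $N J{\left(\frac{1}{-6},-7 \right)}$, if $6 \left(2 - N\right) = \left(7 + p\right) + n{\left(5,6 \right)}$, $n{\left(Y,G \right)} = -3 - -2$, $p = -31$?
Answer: $- \frac{259}{6} \approx -43.167$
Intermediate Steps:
$n{\left(Y,G \right)} = -1$ ($n{\left(Y,G \right)} = -3 + 2 = -1$)
$N = \frac{37}{6}$ ($N = 2 - \frac{\left(7 - 31\right) - 1}{6} = 2 - \frac{-24 - 1}{6} = 2 - - \frac{25}{6} = 2 + \frac{25}{6} = \frac{37}{6} \approx 6.1667$)
$N J{\left(\frac{1}{-6},-7 \right)} = \frac{37}{6} \left(-7\right) = - \frac{259}{6}$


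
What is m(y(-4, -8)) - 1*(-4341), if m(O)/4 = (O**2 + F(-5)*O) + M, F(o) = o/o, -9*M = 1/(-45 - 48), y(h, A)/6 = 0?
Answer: 3633421/837 ≈ 4341.0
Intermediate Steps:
y(h, A) = 0 (y(h, A) = 6*0 = 0)
M = 1/837 (M = -1/(9*(-45 - 48)) = -1/9/(-93) = -1/9*(-1/93) = 1/837 ≈ 0.0011947)
F(o) = 1
m(O) = 4/837 + 4*O + 4*O**2 (m(O) = 4*((O**2 + 1*O) + 1/837) = 4*((O**2 + O) + 1/837) = 4*((O + O**2) + 1/837) = 4*(1/837 + O + O**2) = 4/837 + 4*O + 4*O**2)
m(y(-4, -8)) - 1*(-4341) = (4/837 + 4*0 + 4*0**2) - 1*(-4341) = (4/837 + 0 + 4*0) + 4341 = (4/837 + 0 + 0) + 4341 = 4/837 + 4341 = 3633421/837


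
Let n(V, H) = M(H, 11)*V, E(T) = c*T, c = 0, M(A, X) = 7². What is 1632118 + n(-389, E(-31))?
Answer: 1613057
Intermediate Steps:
M(A, X) = 49
E(T) = 0 (E(T) = 0*T = 0)
n(V, H) = 49*V
1632118 + n(-389, E(-31)) = 1632118 + 49*(-389) = 1632118 - 19061 = 1613057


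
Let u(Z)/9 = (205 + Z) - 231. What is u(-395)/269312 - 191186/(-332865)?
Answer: 50227458547/89644538880 ≈ 0.56030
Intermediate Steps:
u(Z) = -234 + 9*Z (u(Z) = 9*((205 + Z) - 231) = 9*(-26 + Z) = -234 + 9*Z)
u(-395)/269312 - 191186/(-332865) = (-234 + 9*(-395))/269312 - 191186/(-332865) = (-234 - 3555)*(1/269312) - 191186*(-1/332865) = -3789*1/269312 + 191186/332865 = -3789/269312 + 191186/332865 = 50227458547/89644538880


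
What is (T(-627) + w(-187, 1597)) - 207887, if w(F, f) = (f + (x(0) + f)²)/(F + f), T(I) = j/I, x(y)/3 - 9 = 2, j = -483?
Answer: -60706367147/294690 ≈ -2.0600e+5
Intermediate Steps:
x(y) = 33 (x(y) = 27 + 3*2 = 27 + 6 = 33)
T(I) = -483/I
w(F, f) = (f + (33 + f)²)/(F + f)
(T(-627) + w(-187, 1597)) - 207887 = (-483/(-627) + (1597 + (33 + 1597)²)/(-187 + 1597)) - 207887 = (-483*(-1/627) + (1597 + 1630²)/1410) - 207887 = (161/209 + (1597 + 2656900)/1410) - 207887 = (161/209 + (1/1410)*2658497) - 207887 = (161/209 + 2658497/1410) - 207887 = 555852883/294690 - 207887 = -60706367147/294690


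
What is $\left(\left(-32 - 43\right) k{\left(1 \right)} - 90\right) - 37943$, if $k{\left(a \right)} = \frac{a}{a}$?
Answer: $-38108$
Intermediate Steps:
$k{\left(a \right)} = 1$
$\left(\left(-32 - 43\right) k{\left(1 \right)} - 90\right) - 37943 = \left(\left(-32 - 43\right) 1 - 90\right) - 37943 = \left(\left(-75\right) 1 - 90\right) - 37943 = \left(-75 - 90\right) - 37943 = -165 - 37943 = -38108$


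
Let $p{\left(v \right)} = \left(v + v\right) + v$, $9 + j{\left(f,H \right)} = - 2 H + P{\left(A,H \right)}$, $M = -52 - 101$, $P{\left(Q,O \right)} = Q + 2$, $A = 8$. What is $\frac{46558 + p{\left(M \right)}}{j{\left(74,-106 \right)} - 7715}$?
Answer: $- \frac{46099}{7502} \approx -6.1449$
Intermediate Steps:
$P{\left(Q,O \right)} = 2 + Q$
$M = -153$
$j{\left(f,H \right)} = 1 - 2 H$ ($j{\left(f,H \right)} = -9 - \left(-10 + 2 H\right) = 1 - 2 H$)
$p{\left(v \right)} = 3 v$ ($p{\left(v \right)} = 2 v + v = 3 v$)
$\frac{46558 + p{\left(M \right)}}{j{\left(74,-106 \right)} - 7715} = \frac{46558 + 3 \left(-153\right)}{\left(1 - -212\right) - 7715} = \frac{46558 - 459}{\left(1 + 212\right) - 7715} = \frac{46099}{213 - 7715} = \frac{46099}{-7502} = 46099 \left(- \frac{1}{7502}\right) = - \frac{46099}{7502}$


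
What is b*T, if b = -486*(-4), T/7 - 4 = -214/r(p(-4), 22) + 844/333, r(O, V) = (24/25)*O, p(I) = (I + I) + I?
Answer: 25286499/74 ≈ 3.4171e+5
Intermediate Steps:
p(I) = 3*I (p(I) = 2*I + I = 3*I)
r(O, V) = 24*O/25 (r(O, V) = (24*(1/25))*O = 24*O/25)
T = 312179/1776 (T = 28 + 7*(-214/(24*(3*(-4))/25) + 844/333) = 28 + 7*(-214/((24/25)*(-12)) + 844*(1/333)) = 28 + 7*(-214/(-288/25) + 844/333) = 28 + 7*(-214*(-25/288) + 844/333) = 28 + 7*(2675/144 + 844/333) = 28 + 7*(37493/1776) = 28 + 262451/1776 = 312179/1776 ≈ 175.78)
b = 1944
b*T = 1944*(312179/1776) = 25286499/74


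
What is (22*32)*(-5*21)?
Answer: -73920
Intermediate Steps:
(22*32)*(-5*21) = 704*(-105) = -73920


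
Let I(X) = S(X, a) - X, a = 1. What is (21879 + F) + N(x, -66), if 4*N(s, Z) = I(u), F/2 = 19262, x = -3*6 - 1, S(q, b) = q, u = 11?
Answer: 60403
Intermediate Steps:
x = -19 (x = -18 - 1 = -19)
F = 38524 (F = 2*19262 = 38524)
I(X) = 0 (I(X) = X - X = 0)
N(s, Z) = 0 (N(s, Z) = (¼)*0 = 0)
(21879 + F) + N(x, -66) = (21879 + 38524) + 0 = 60403 + 0 = 60403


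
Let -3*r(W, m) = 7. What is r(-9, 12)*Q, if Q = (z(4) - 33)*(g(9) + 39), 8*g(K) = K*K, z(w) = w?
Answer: 26593/8 ≈ 3324.1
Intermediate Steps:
r(W, m) = -7/3 (r(W, m) = -⅓*7 = -7/3)
g(K) = K²/8 (g(K) = (K*K)/8 = K²/8)
Q = -11397/8 (Q = (4 - 33)*((⅛)*9² + 39) = -29*((⅛)*81 + 39) = -29*(81/8 + 39) = -29*393/8 = -11397/8 ≈ -1424.6)
r(-9, 12)*Q = -7/3*(-11397/8) = 26593/8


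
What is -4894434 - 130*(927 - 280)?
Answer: -4978544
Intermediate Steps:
-4894434 - 130*(927 - 280) = -4894434 - 130*647 = -4894434 - 1*84110 = -4894434 - 84110 = -4978544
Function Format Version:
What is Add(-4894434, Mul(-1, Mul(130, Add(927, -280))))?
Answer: -4978544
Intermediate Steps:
Add(-4894434, Mul(-1, Mul(130, Add(927, -280)))) = Add(-4894434, Mul(-1, Mul(130, 647))) = Add(-4894434, Mul(-1, 84110)) = Add(-4894434, -84110) = -4978544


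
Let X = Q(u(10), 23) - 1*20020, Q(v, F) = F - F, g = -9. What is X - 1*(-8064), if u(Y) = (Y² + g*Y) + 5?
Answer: -11956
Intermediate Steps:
u(Y) = 5 + Y² - 9*Y (u(Y) = (Y² - 9*Y) + 5 = 5 + Y² - 9*Y)
Q(v, F) = 0
X = -20020 (X = 0 - 1*20020 = 0 - 20020 = -20020)
X - 1*(-8064) = -20020 - 1*(-8064) = -20020 + 8064 = -11956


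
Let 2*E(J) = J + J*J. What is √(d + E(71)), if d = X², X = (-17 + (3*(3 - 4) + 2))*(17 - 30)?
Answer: 12*√398 ≈ 239.40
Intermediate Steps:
E(J) = J/2 + J²/2 (E(J) = (J + J*J)/2 = (J + J²)/2 = J/2 + J²/2)
X = 234 (X = (-17 + (3*(-1) + 2))*(-13) = (-17 + (-3 + 2))*(-13) = (-17 - 1)*(-13) = -18*(-13) = 234)
d = 54756 (d = 234² = 54756)
√(d + E(71)) = √(54756 + (½)*71*(1 + 71)) = √(54756 + (½)*71*72) = √(54756 + 2556) = √57312 = 12*√398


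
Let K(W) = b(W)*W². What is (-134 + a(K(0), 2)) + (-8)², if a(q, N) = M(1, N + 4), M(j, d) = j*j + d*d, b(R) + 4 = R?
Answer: -33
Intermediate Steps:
b(R) = -4 + R
M(j, d) = d² + j² (M(j, d) = j² + d² = d² + j²)
K(W) = W²*(-4 + W) (K(W) = (-4 + W)*W² = W²*(-4 + W))
a(q, N) = 1 + (4 + N)² (a(q, N) = (N + 4)² + 1² = (4 + N)² + 1 = 1 + (4 + N)²)
(-134 + a(K(0), 2)) + (-8)² = (-134 + (1 + (4 + 2)²)) + (-8)² = (-134 + (1 + 6²)) + 64 = (-134 + (1 + 36)) + 64 = (-134 + 37) + 64 = -97 + 64 = -33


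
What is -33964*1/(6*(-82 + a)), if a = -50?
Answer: 8491/198 ≈ 42.884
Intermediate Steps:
-33964*1/(6*(-82 + a)) = -33964*1/(6*(-82 - 50)) = -33964/((-132*6)) = -33964/(-792) = -33964*(-1/792) = 8491/198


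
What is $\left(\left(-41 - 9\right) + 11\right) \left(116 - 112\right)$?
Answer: $-156$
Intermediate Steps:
$\left(\left(-41 - 9\right) + 11\right) \left(116 - 112\right) = \left(-50 + 11\right) 4 = \left(-39\right) 4 = -156$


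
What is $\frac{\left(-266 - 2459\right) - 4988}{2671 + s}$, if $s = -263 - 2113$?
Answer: $- \frac{7713}{295} \approx -26.146$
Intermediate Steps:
$s = -2376$
$\frac{\left(-266 - 2459\right) - 4988}{2671 + s} = \frac{\left(-266 - 2459\right) - 4988}{2671 - 2376} = \frac{-2725 - 4988}{295} = \left(-7713\right) \frac{1}{295} = - \frac{7713}{295}$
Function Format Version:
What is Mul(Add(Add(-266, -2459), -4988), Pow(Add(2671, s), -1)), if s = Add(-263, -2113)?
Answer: Rational(-7713, 295) ≈ -26.146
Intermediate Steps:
s = -2376
Mul(Add(Add(-266, -2459), -4988), Pow(Add(2671, s), -1)) = Mul(Add(Add(-266, -2459), -4988), Pow(Add(2671, -2376), -1)) = Mul(Add(-2725, -4988), Pow(295, -1)) = Mul(-7713, Rational(1, 295)) = Rational(-7713, 295)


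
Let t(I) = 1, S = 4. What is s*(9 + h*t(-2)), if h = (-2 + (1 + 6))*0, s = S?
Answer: 36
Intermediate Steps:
s = 4
h = 0 (h = (-2 + 7)*0 = 5*0 = 0)
s*(9 + h*t(-2)) = 4*(9 + 0*1) = 4*(9 + 0) = 4*9 = 36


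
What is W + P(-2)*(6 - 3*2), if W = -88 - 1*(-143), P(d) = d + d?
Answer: 55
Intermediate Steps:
P(d) = 2*d
W = 55 (W = -88 + 143 = 55)
W + P(-2)*(6 - 3*2) = 55 + (2*(-2))*(6 - 3*2) = 55 - 4*(6 - 6) = 55 - 4*0 = 55 + 0 = 55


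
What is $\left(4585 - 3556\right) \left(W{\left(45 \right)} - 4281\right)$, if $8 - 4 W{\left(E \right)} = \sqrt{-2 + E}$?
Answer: $-4403091 - \frac{1029 \sqrt{43}}{4} \approx -4.4048 \cdot 10^{6}$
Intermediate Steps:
$W{\left(E \right)} = 2 - \frac{\sqrt{-2 + E}}{4}$
$\left(4585 - 3556\right) \left(W{\left(45 \right)} - 4281\right) = \left(4585 - 3556\right) \left(\left(2 - \frac{\sqrt{-2 + 45}}{4}\right) - 4281\right) = 1029 \left(\left(2 - \frac{\sqrt{43}}{4}\right) - 4281\right) = 1029 \left(-4279 - \frac{\sqrt{43}}{4}\right) = -4403091 - \frac{1029 \sqrt{43}}{4}$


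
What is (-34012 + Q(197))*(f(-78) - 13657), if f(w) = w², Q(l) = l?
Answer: 256080995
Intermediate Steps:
(-34012 + Q(197))*(f(-78) - 13657) = (-34012 + 197)*((-78)² - 13657) = -33815*(6084 - 13657) = -33815*(-7573) = 256080995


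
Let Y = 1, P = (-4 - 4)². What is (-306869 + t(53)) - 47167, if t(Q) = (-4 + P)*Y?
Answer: -353976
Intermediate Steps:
P = 64 (P = (-8)² = 64)
t(Q) = 60 (t(Q) = (-4 + 64)*1 = 60*1 = 60)
(-306869 + t(53)) - 47167 = (-306869 + 60) - 47167 = -306809 - 47167 = -353976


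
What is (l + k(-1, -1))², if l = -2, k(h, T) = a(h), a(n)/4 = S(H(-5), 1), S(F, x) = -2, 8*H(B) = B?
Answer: 100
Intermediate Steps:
H(B) = B/8
a(n) = -8 (a(n) = 4*(-2) = -8)
k(h, T) = -8
(l + k(-1, -1))² = (-2 - 8)² = (-10)² = 100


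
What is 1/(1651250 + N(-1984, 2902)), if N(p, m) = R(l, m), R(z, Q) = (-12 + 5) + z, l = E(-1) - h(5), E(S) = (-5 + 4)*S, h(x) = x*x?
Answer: 1/1651219 ≈ 6.0561e-7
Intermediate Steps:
h(x) = x²
E(S) = -S
l = -24 (l = -1*(-1) - 1*5² = 1 - 1*25 = 1 - 25 = -24)
R(z, Q) = -7 + z
N(p, m) = -31 (N(p, m) = -7 - 24 = -31)
1/(1651250 + N(-1984, 2902)) = 1/(1651250 - 31) = 1/1651219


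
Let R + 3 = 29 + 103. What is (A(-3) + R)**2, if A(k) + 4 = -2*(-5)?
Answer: 18225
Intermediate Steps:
R = 129 (R = -3 + (29 + 103) = -3 + 132 = 129)
A(k) = 6 (A(k) = -4 - 2*(-5) = -4 + 10 = 6)
(A(-3) + R)**2 = (6 + 129)**2 = 135**2 = 18225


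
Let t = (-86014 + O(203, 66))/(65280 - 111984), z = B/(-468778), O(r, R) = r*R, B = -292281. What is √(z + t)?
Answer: 2*√254918941583986659/684181491 ≈ 1.4759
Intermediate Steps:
O(r, R) = R*r
z = 292281/468778 (z = -292281/(-468778) = -292281*(-1/468778) = 292281/468778 ≈ 0.62350)
t = 9077/5838 (t = (-86014 + 66*203)/(65280 - 111984) = (-86014 + 13398)/(-46704) = -72616*(-1/46704) = 9077/5838 ≈ 1.5548)
√(z + t) = √(292281/468778 + 9077/5838) = √(1490358596/684181491) = 2*√254918941583986659/684181491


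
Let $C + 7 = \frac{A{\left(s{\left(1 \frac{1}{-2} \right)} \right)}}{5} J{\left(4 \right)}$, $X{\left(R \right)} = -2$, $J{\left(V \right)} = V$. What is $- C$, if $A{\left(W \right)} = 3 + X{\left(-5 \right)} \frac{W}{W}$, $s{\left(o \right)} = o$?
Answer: $\frac{31}{5} \approx 6.2$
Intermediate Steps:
$A{\left(W \right)} = 1$ ($A{\left(W \right)} = 3 - 2 \frac{W}{W} = 3 - 2 = 1$)
$C = - \frac{31}{5}$ ($C = -7 + 1 \cdot \frac{1}{5} \cdot 4 = -7 + \frac{1}{5} \cdot 4 = -7 + \frac{4}{5} = - \frac{31}{5} \approx -6.2$)
$- C = \left(-1\right) \left(- \frac{31}{5}\right) = \frac{31}{5}$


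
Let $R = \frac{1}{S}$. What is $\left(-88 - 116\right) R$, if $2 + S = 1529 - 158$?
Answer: $- \frac{204}{1369} \approx -0.14901$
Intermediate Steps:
$S = 1369$ ($S = -2 + \left(1529 - 158\right) = -2 + 1371 = 1369$)
$R = \frac{1}{1369} \approx 0.00073046$
$\left(-88 - 116\right) R = \left(-88 - 116\right) \frac{1}{1369} = \left(-204\right) \frac{1}{1369} = - \frac{204}{1369}$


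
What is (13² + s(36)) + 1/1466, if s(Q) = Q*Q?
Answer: 2147691/1466 ≈ 1465.0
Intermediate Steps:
s(Q) = Q²
(13² + s(36)) + 1/1466 = (13² + 36²) + 1/1466 = (169 + 1296) + 1/1466 = 1465 + 1/1466 = 2147691/1466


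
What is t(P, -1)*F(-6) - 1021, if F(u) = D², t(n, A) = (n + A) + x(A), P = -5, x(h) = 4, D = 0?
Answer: -1021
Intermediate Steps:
t(n, A) = 4 + A + n (t(n, A) = (n + A) + 4 = (A + n) + 4 = 4 + A + n)
F(u) = 0 (F(u) = 0² = 0)
t(P, -1)*F(-6) - 1021 = (4 - 1 - 5)*0 - 1021 = -2*0 - 1021 = 0 - 1021 = -1021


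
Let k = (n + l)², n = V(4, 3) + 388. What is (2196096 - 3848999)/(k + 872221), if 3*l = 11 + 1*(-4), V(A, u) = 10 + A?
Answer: -14876127/9321358 ≈ -1.5959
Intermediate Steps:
n = 402 (n = (10 + 4) + 388 = 14 + 388 = 402)
l = 7/3 (l = (11 + 1*(-4))/3 = (11 - 4)/3 = (⅓)*7 = 7/3 ≈ 2.3333)
k = 1471369/9 (k = (402 + 7/3)² = (1213/3)² = 1471369/9 ≈ 1.6349e+5)
(2196096 - 3848999)/(k + 872221) = (2196096 - 3848999)/(1471369/9 + 872221) = -1652903/9321358/9 = -1652903*9/9321358 = -14876127/9321358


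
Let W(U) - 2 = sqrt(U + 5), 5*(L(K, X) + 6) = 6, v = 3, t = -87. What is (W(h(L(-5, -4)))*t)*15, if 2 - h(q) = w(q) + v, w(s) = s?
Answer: -2610 - 522*sqrt(55) ≈ -6481.3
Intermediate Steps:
L(K, X) = -24/5 (L(K, X) = -6 + (1/5)*6 = -6 + 6/5 = -24/5)
h(q) = -1 - q (h(q) = 2 - (q + 3) = 2 - (3 + q) = 2 + (-3 - q) = -1 - q)
W(U) = 2 + sqrt(5 + U) (W(U) = 2 + sqrt(U + 5) = 2 + sqrt(5 + U))
(W(h(L(-5, -4)))*t)*15 = ((2 + sqrt(5 + (-1 - 1*(-24/5))))*(-87))*15 = ((2 + sqrt(5 + (-1 + 24/5)))*(-87))*15 = ((2 + sqrt(5 + 19/5))*(-87))*15 = ((2 + sqrt(44/5))*(-87))*15 = ((2 + 2*sqrt(55)/5)*(-87))*15 = (-174 - 174*sqrt(55)/5)*15 = -2610 - 522*sqrt(55)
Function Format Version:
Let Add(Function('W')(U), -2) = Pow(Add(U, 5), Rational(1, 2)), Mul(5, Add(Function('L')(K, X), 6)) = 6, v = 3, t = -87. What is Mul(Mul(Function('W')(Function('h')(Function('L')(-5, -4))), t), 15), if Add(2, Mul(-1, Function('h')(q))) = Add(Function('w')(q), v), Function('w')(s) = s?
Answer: Add(-2610, Mul(-522, Pow(55, Rational(1, 2)))) ≈ -6481.3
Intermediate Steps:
Function('L')(K, X) = Rational(-24, 5) (Function('L')(K, X) = Add(-6, Mul(Rational(1, 5), 6)) = Add(-6, Rational(6, 5)) = Rational(-24, 5))
Function('h')(q) = Add(-1, Mul(-1, q)) (Function('h')(q) = Add(2, Mul(-1, Add(q, 3))) = Add(2, Mul(-1, Add(3, q))) = Add(2, Add(-3, Mul(-1, q))) = Add(-1, Mul(-1, q)))
Function('W')(U) = Add(2, Pow(Add(5, U), Rational(1, 2))) (Function('W')(U) = Add(2, Pow(Add(U, 5), Rational(1, 2))) = Add(2, Pow(Add(5, U), Rational(1, 2))))
Mul(Mul(Function('W')(Function('h')(Function('L')(-5, -4))), t), 15) = Mul(Mul(Add(2, Pow(Add(5, Add(-1, Mul(-1, Rational(-24, 5)))), Rational(1, 2))), -87), 15) = Mul(Mul(Add(2, Pow(Add(5, Add(-1, Rational(24, 5))), Rational(1, 2))), -87), 15) = Mul(Mul(Add(2, Pow(Add(5, Rational(19, 5)), Rational(1, 2))), -87), 15) = Mul(Mul(Add(2, Pow(Rational(44, 5), Rational(1, 2))), -87), 15) = Mul(Mul(Add(2, Mul(Rational(2, 5), Pow(55, Rational(1, 2)))), -87), 15) = Mul(Add(-174, Mul(Rational(-174, 5), Pow(55, Rational(1, 2)))), 15) = Add(-2610, Mul(-522, Pow(55, Rational(1, 2))))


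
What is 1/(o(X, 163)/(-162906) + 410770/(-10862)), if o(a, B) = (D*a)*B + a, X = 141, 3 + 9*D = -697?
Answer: -2654227458/71252820043 ≈ -0.037251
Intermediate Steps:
D = -700/9 (D = -⅓ + (⅑)*(-697) = -⅓ - 697/9 = -700/9 ≈ -77.778)
o(a, B) = a - 700*B*a/9 (o(a, B) = (-700*a/9)*B + a = -700*B*a/9 + a = a - 700*B*a/9)
1/(o(X, 163)/(-162906) + 410770/(-10862)) = 1/(((⅑)*141*(9 - 700*163))/(-162906) + 410770/(-10862)) = 1/(((⅑)*141*(9 - 114100))*(-1/162906) + 410770*(-1/10862)) = 1/(((⅑)*141*(-114091))*(-1/162906) - 205385/5431) = 1/(-5362277/3*(-1/162906) - 205385/5431) = 1/(5362277/488718 - 205385/5431) = 1/(-71252820043/2654227458) = -2654227458/71252820043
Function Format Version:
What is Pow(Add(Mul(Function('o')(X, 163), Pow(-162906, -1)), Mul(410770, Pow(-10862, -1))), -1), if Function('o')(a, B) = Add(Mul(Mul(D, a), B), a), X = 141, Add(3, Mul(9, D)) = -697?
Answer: Rational(-2654227458, 71252820043) ≈ -0.037251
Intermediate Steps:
D = Rational(-700, 9) (D = Add(Rational(-1, 3), Mul(Rational(1, 9), -697)) = Add(Rational(-1, 3), Rational(-697, 9)) = Rational(-700, 9) ≈ -77.778)
Function('o')(a, B) = Add(a, Mul(Rational(-700, 9), B, a)) (Function('o')(a, B) = Add(Mul(Mul(Rational(-700, 9), a), B), a) = Add(Mul(Rational(-700, 9), B, a), a) = Add(a, Mul(Rational(-700, 9), B, a)))
Pow(Add(Mul(Function('o')(X, 163), Pow(-162906, -1)), Mul(410770, Pow(-10862, -1))), -1) = Pow(Add(Mul(Mul(Rational(1, 9), 141, Add(9, Mul(-700, 163))), Pow(-162906, -1)), Mul(410770, Pow(-10862, -1))), -1) = Pow(Add(Mul(Mul(Rational(1, 9), 141, Add(9, -114100)), Rational(-1, 162906)), Mul(410770, Rational(-1, 10862))), -1) = Pow(Add(Mul(Mul(Rational(1, 9), 141, -114091), Rational(-1, 162906)), Rational(-205385, 5431)), -1) = Pow(Add(Mul(Rational(-5362277, 3), Rational(-1, 162906)), Rational(-205385, 5431)), -1) = Pow(Add(Rational(5362277, 488718), Rational(-205385, 5431)), -1) = Pow(Rational(-71252820043, 2654227458), -1) = Rational(-2654227458, 71252820043)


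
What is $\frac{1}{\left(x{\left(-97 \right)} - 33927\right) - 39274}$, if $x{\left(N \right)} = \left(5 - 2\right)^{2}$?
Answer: $- \frac{1}{73192} \approx -1.3663 \cdot 10^{-5}$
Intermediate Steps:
$x{\left(N \right)} = 9$ ($x{\left(N \right)} = 3^{2} = 9$)
$\frac{1}{\left(x{\left(-97 \right)} - 33927\right) - 39274} = \frac{1}{\left(9 - 33927\right) - 39274} = \frac{1}{-33918 - 39274} = \frac{1}{-73192} = - \frac{1}{73192}$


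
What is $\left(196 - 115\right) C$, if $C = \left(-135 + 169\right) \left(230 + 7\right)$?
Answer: $652698$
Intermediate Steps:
$C = 8058$ ($C = 34 \cdot 237 = 8058$)
$\left(196 - 115\right) C = \left(196 - 115\right) 8058 = 81 \cdot 8058 = 652698$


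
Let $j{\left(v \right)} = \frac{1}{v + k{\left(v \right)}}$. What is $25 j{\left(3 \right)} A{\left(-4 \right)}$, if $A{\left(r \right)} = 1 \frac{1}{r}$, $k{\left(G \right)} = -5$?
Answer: $\frac{25}{8} \approx 3.125$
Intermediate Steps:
$j{\left(v \right)} = \frac{1}{-5 + v}$ ($j{\left(v \right)} = \frac{1}{v - 5} = \frac{1}{-5 + v}$)
$A{\left(r \right)} = \frac{1}{r}$
$25 j{\left(3 \right)} A{\left(-4 \right)} = \frac{25 \frac{1}{-5 + 3}}{-4} = \frac{25}{-2} \left(- \frac{1}{4}\right) = 25 \left(- \frac{1}{2}\right) \left(- \frac{1}{4}\right) = \left(- \frac{25}{2}\right) \left(- \frac{1}{4}\right) = \frac{25}{8}$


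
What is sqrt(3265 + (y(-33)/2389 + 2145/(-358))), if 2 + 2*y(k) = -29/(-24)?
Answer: sqrt(85819564956808707)/5131572 ≈ 57.088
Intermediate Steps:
y(k) = -19/48 (y(k) = -1 + (-29/(-24))/2 = -1 + (-29*(-1/24))/2 = -1 + (1/2)*(29/24) = -1 + 29/48 = -19/48)
sqrt(3265 + (y(-33)/2389 + 2145/(-358))) = sqrt(3265 + (-19/48/2389 + 2145/(-358))) = sqrt(3265 + (-19/48*1/2389 + 2145*(-1/358))) = sqrt(3265 + (-19/114672 - 2145/358)) = sqrt(3265 - 122989121/20526288) = sqrt(66895341199/20526288) = sqrt(85819564956808707)/5131572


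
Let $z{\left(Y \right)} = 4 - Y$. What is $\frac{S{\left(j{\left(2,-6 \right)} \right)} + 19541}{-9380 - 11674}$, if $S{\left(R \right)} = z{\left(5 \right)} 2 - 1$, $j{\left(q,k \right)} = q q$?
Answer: $- \frac{9769}{10527} \approx -0.92799$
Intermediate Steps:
$j{\left(q,k \right)} = q^{2}$
$S{\left(R \right)} = -3$ ($S{\left(R \right)} = \left(4 - 5\right) 2 - 1 = \left(-1\right) 2 - 1 = -2 - 1 = -3$)
$\frac{S{\left(j{\left(2,-6 \right)} \right)} + 19541}{-9380 - 11674} = \frac{-3 + 19541}{-9380 - 11674} = \frac{19538}{-21054} = 19538 \left(- \frac{1}{21054}\right) = - \frac{9769}{10527}$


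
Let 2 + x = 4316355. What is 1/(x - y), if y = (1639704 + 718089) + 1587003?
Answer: 1/371557 ≈ 2.6914e-6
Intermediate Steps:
y = 3944796 (y = 2357793 + 1587003 = 3944796)
x = 4316353 (x = -2 + 4316355 = 4316353)
1/(x - y) = 1/(4316353 - 1*3944796) = 1/(4316353 - 3944796) = 1/371557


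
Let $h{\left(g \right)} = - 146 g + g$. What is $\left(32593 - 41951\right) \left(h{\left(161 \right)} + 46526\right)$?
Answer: $-216927798$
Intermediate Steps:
$h{\left(g \right)} = - 145 g$
$\left(32593 - 41951\right) \left(h{\left(161 \right)} + 46526\right) = \left(32593 - 41951\right) \left(\left(-145\right) 161 + 46526\right) = - 9358 \left(-23345 + 46526\right) = \left(-9358\right) 23181 = -216927798$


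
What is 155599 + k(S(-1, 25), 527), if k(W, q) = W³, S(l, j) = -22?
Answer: 144951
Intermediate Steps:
155599 + k(S(-1, 25), 527) = 155599 + (-22)³ = 155599 - 10648 = 144951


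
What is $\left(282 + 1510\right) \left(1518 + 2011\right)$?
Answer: $6323968$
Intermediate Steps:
$\left(282 + 1510\right) \left(1518 + 2011\right) = 1792 \cdot 3529 = 6323968$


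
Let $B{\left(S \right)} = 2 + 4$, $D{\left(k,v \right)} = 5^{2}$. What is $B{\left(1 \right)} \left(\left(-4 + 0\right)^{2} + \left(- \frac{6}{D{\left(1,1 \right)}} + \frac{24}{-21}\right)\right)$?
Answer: $\frac{15348}{175} \approx 87.703$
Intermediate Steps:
$D{\left(k,v \right)} = 25$
$B{\left(S \right)} = 6$
$B{\left(1 \right)} \left(\left(-4 + 0\right)^{2} + \left(- \frac{6}{D{\left(1,1 \right)}} + \frac{24}{-21}\right)\right) = 6 \left(\left(-4 + 0\right)^{2} + \left(- \frac{6}{25} + \frac{24}{-21}\right)\right) = 6 \left(\left(-4\right)^{2} + \left(\left(-6\right) \frac{1}{25} + 24 \left(- \frac{1}{21}\right)\right)\right) = 6 \left(16 - \frac{242}{175}\right) = 6 \cdot \frac{2558}{175} = \frac{15348}{175}$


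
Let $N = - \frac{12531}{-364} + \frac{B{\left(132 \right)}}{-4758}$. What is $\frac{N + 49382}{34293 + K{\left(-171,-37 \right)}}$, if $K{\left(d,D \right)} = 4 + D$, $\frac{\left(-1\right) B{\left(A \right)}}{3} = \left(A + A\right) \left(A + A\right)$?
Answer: $\frac{1098218063}{760709040} \approx 1.4437$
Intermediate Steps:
$B{\left(A \right)} = - 12 A^{2}$ ($B{\left(A \right)} = - 3 \left(A + A\right) \left(A + A\right) = - 3 \cdot 2 A 2 A = - 3 \cdot 4 A^{2} = - 12 A^{2}$)
$N = \frac{1740135}{22204}$ ($N = - \frac{12531}{-364} + \frac{\left(-12\right) 132^{2}}{-4758} = \left(-12531\right) \left(- \frac{1}{364}\right) + \left(-12\right) 17424 \left(- \frac{1}{4758}\right) = \frac{12531}{364} - - \frac{34848}{793} = \frac{12531}{364} + \frac{34848}{793} = \frac{1740135}{22204} \approx 78.37$)
$\frac{N + 49382}{34293 + K{\left(-171,-37 \right)}} = \frac{\frac{1740135}{22204} + 49382}{34293 + \left(4 - 37\right)} = \frac{1098218063}{22204 \left(34293 - 33\right)} = \frac{1098218063}{22204 \cdot 34260} = \frac{1098218063}{22204} \cdot \frac{1}{34260} = \frac{1098218063}{760709040}$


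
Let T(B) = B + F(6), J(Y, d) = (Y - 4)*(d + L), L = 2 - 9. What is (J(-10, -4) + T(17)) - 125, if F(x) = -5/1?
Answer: 41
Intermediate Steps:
L = -7
F(x) = -5 (F(x) = -5*1 = -5)
J(Y, d) = (-7 + d)*(-4 + Y) (J(Y, d) = (Y - 4)*(d - 7) = (-4 + Y)*(-7 + d) = (-7 + d)*(-4 + Y))
T(B) = -5 + B (T(B) = B - 5 = -5 + B)
(J(-10, -4) + T(17)) - 125 = ((28 - 7*(-10) - 4*(-4) - 10*(-4)) + (-5 + 17)) - 125 = ((28 + 70 + 16 + 40) + 12) - 125 = (154 + 12) - 125 = 166 - 125 = 41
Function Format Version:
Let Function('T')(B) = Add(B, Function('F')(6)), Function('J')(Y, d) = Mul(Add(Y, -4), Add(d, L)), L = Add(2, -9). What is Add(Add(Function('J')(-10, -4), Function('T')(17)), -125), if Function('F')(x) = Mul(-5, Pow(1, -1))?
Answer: 41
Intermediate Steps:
L = -7
Function('F')(x) = -5 (Function('F')(x) = Mul(-5, 1) = -5)
Function('J')(Y, d) = Mul(Add(-7, d), Add(-4, Y)) (Function('J')(Y, d) = Mul(Add(Y, -4), Add(d, -7)) = Mul(Add(-4, Y), Add(-7, d)) = Mul(Add(-7, d), Add(-4, Y)))
Function('T')(B) = Add(-5, B) (Function('T')(B) = Add(B, -5) = Add(-5, B))
Add(Add(Function('J')(-10, -4), Function('T')(17)), -125) = Add(Add(Add(28, Mul(-7, -10), Mul(-4, -4), Mul(-10, -4)), Add(-5, 17)), -125) = Add(Add(Add(28, 70, 16, 40), 12), -125) = Add(Add(154, 12), -125) = Add(166, -125) = 41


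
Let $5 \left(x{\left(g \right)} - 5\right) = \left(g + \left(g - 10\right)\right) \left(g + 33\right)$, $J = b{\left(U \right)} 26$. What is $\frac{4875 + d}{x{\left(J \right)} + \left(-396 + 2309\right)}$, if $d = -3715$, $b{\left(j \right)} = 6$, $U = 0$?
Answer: $\frac{1450}{16667} \approx 0.086998$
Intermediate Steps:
$J = 156$ ($J = 6 \cdot 26 = 156$)
$x{\left(g \right)} = 5 + \frac{\left(-10 + 2 g\right) \left(33 + g\right)}{5}$ ($x{\left(g \right)} = 5 + \frac{\left(g + \left(g - 10\right)\right) \left(g + 33\right)}{5} = 5 + \frac{\left(g + \left(-10 + g\right)\right) \left(33 + g\right)}{5} = 5 + \frac{\left(-10 + 2 g\right) \left(33 + g\right)}{5}$)
$\frac{4875 + d}{x{\left(J \right)} + \left(-396 + 2309\right)} = \frac{4875 - 3715}{\left(-61 + \frac{2 \cdot 156^{2}}{5} + \frac{56}{5} \cdot 156\right) + \left(-396 + 2309\right)} = \frac{1160}{\left(-61 + \frac{2}{5} \cdot 24336 + \frac{8736}{5}\right) + 1913} = \frac{1160}{\left(-61 + \frac{48672}{5} + \frac{8736}{5}\right) + 1913} = \frac{1160}{\frac{57103}{5} + 1913} = \frac{1160}{\frac{66668}{5}} = 1160 \cdot \frac{5}{66668} = \frac{1450}{16667}$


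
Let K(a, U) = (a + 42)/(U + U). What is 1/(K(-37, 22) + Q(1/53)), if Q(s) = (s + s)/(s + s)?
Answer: 44/49 ≈ 0.89796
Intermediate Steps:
K(a, U) = (42 + a)/(2*U) (K(a, U) = (42 + a)/((2*U)) = (42 + a)*(1/(2*U)) = (42 + a)/(2*U))
Q(s) = 1 (Q(s) = (2*s)/((2*s)) = (2*s)*(1/(2*s)) = 1)
1/(K(-37, 22) + Q(1/53)) = 1/((½)*(42 - 37)/22 + 1) = 1/((½)*(1/22)*5 + 1) = 1/(5/44 + 1) = 1/(49/44) = 44/49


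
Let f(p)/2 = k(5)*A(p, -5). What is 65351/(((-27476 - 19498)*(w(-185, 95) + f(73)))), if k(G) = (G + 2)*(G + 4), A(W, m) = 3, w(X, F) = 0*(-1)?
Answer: -65351/17756172 ≈ -0.0036805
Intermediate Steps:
w(X, F) = 0
k(G) = (2 + G)*(4 + G)
f(p) = 378 (f(p) = 2*((8 + 5² + 6*5)*3) = 2*((8 + 25 + 30)*3) = 2*(63*3) = 2*189 = 378)
65351/(((-27476 - 19498)*(w(-185, 95) + f(73)))) = 65351/(((-27476 - 19498)*(0 + 378))) = 65351/((-46974*378)) = 65351/(-17756172) = 65351*(-1/17756172) = -65351/17756172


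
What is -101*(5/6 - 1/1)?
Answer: 101/6 ≈ 16.833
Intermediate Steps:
-101*(5/6 - 1/1) = -101*(5*(⅙) - 1*1) = -101*(⅚ - 1) = -101*(-⅙) = 101/6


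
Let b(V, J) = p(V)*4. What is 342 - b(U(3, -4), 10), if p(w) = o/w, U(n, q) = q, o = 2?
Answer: 344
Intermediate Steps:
p(w) = 2/w
b(V, J) = 8/V (b(V, J) = (2/V)*4 = 8/V)
342 - b(U(3, -4), 10) = 342 - 8/(-4) = 342 - 8*(-1)/4 = 342 - 1*(-2) = 342 + 2 = 344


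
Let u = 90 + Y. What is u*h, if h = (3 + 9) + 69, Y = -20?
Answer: 5670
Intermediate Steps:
h = 81 (h = 12 + 69 = 81)
u = 70 (u = 90 - 20 = 70)
u*h = 70*81 = 5670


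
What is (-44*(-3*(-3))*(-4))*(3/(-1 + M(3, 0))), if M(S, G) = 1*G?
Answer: -4752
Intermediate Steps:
M(S, G) = G
(-44*(-3*(-3))*(-4))*(3/(-1 + M(3, 0))) = (-44*(-3*(-3))*(-4))*(3/(-1 + 0)) = (-396*(-4))*(3/(-1)) = (-44*(-36))*(3*(-1)) = 1584*(-3) = -4752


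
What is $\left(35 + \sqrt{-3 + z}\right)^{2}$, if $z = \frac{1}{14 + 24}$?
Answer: $\frac{\left(1330 + i \sqrt{4294}\right)^{2}}{1444} \approx 1222.0 + 120.71 i$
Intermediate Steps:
$z = \frac{1}{38} \approx 0.026316$
$\left(35 + \sqrt{-3 + z}\right)^{2} = \left(35 + \sqrt{-3 + \frac{1}{38}}\right)^{2} = \left(35 + \sqrt{- \frac{113}{38}}\right)^{2} = \left(35 + \frac{i \sqrt{4294}}{38}\right)^{2}$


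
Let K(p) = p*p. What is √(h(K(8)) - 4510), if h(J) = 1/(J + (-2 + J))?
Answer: I*√7955626/42 ≈ 67.156*I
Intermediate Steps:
K(p) = p²
h(J) = 1/(-2 + 2*J)
√(h(K(8)) - 4510) = √(1/(2*(-1 + 8²)) - 4510) = √(1/(2*(-1 + 64)) - 4510) = √((½)/63 - 4510) = √((½)*(1/63) - 4510) = √(1/126 - 4510) = √(-568259/126) = I*√7955626/42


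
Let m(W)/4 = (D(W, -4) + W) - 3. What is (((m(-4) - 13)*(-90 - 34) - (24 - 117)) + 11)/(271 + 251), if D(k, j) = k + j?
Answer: 1526/87 ≈ 17.540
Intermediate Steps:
D(k, j) = j + k
m(W) = -28 + 8*W (m(W) = 4*(((-4 + W) + W) - 3) = 4*((-4 + 2*W) - 3) = 4*(-7 + 2*W) = -28 + 8*W)
(((m(-4) - 13)*(-90 - 34) - (24 - 117)) + 11)/(271 + 251) = ((((-28 + 8*(-4)) - 13)*(-90 - 34) - (24 - 117)) + 11)/(271 + 251) = ((((-28 - 32) - 13)*(-124) - 1*(-93)) + 11)/522 = (((-60 - 13)*(-124) + 93) + 11)*(1/522) = ((-73*(-124) + 93) + 11)*(1/522) = ((9052 + 93) + 11)*(1/522) = (9145 + 11)*(1/522) = 9156*(1/522) = 1526/87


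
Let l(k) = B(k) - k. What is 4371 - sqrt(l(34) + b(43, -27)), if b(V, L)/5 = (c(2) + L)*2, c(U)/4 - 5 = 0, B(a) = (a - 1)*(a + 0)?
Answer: 4371 - sqrt(1018) ≈ 4339.1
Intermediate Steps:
B(a) = a*(-1 + a) (B(a) = (-1 + a)*a = a*(-1 + a))
c(U) = 20 (c(U) = 20 + 4*0 = 20 + 0 = 20)
b(V, L) = 200 + 10*L (b(V, L) = 5*((20 + L)*2) = 5*(40 + 2*L) = 200 + 10*L)
l(k) = -k + k*(-1 + k) (l(k) = k*(-1 + k) - k = -k + k*(-1 + k))
4371 - sqrt(l(34) + b(43, -27)) = 4371 - sqrt(34*(-2 + 34) + (200 + 10*(-27))) = 4371 - sqrt(34*32 + (200 - 270)) = 4371 - sqrt(1088 - 70) = 4371 - sqrt(1018)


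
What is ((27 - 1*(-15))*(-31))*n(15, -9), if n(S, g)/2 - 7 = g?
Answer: 5208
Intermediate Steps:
n(S, g) = 14 + 2*g
((27 - 1*(-15))*(-31))*n(15, -9) = ((27 - 1*(-15))*(-31))*(14 + 2*(-9)) = ((27 + 15)*(-31))*(14 - 18) = (42*(-31))*(-4) = -1302*(-4) = 5208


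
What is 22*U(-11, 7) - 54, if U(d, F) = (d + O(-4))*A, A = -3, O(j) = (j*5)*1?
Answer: 1992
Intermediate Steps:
O(j) = 5*j (O(j) = (5*j)*1 = 5*j)
U(d, F) = 60 - 3*d (U(d, F) = (d + 5*(-4))*(-3) = (d - 20)*(-3) = (-20 + d)*(-3) = 60 - 3*d)
22*U(-11, 7) - 54 = 22*(60 - 3*(-11)) - 54 = 22*(60 + 33) - 54 = 22*93 - 54 = 2046 - 54 = 1992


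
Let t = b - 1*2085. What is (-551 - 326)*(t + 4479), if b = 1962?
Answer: -3820212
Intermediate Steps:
t = -123 (t = 1962 - 1*2085 = 1962 - 2085 = -123)
(-551 - 326)*(t + 4479) = (-551 - 326)*(-123 + 4479) = -877*4356 = -3820212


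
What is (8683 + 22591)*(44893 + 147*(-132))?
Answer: 797142986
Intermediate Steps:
(8683 + 22591)*(44893 + 147*(-132)) = 31274*(44893 - 19404) = 31274*25489 = 797142986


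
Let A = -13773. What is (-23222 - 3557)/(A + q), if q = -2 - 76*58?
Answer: 26779/18183 ≈ 1.4727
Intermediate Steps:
q = -4410 (q = -2 - 4408 = -4410)
(-23222 - 3557)/(A + q) = (-23222 - 3557)/(-13773 - 4410) = -26779/(-18183) = -26779*(-1/18183) = 26779/18183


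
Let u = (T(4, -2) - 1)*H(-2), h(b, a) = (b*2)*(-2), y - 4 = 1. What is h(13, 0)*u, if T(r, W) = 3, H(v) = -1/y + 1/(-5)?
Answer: 208/5 ≈ 41.600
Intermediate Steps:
y = 5 (y = 4 + 1 = 5)
H(v) = -⅖ (H(v) = -1/5 + 1/(-5) = -1*⅕ + 1*(-⅕) = -⅕ - ⅕ = -⅖)
h(b, a) = -4*b (h(b, a) = (2*b)*(-2) = -4*b)
u = -⅘ (u = (3 - 1)*(-⅖) = 2*(-⅖) = -⅘ ≈ -0.80000)
h(13, 0)*u = -4*13*(-⅘) = -52*(-⅘) = 208/5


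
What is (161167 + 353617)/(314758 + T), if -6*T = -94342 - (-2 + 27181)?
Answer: 1029568/670023 ≈ 1.5366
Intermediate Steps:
T = 40507/2 (T = -(-94342 - (-2 + 27181))/6 = -(-94342 - 1*27179)/6 = -(-94342 - 27179)/6 = -⅙*(-121521) = 40507/2 ≈ 20254.)
(161167 + 353617)/(314758 + T) = (161167 + 353617)/(314758 + 40507/2) = 514784/(670023/2) = 514784*(2/670023) = 1029568/670023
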